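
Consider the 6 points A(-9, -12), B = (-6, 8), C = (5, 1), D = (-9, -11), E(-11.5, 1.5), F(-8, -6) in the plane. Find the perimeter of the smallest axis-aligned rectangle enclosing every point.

Width = max x − min x = 5 − (-11.5) = 16.5.
Height = max y − min y = 8 − (-12) = 20.
Perimeter = 2(16.5 + 20) = 73.

73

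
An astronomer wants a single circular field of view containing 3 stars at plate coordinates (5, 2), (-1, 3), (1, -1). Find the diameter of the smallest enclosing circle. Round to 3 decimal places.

Call the three points A, B, C in the order given.
Side lengths²: AB² = 37, AC² = 25, BC² = 20.
Since AB² = 37 < 25 + 20 = 45, the triangle is acute, so the smallest enclosing circle is the circumcircle.
Circumcentre = (21/11, 43/22), r² = 4625/484.
Diameter = 2r = 2√(4625/484) ≈ 6.182.

6.182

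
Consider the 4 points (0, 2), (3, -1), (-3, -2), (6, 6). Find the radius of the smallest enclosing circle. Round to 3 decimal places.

The minimum enclosing circle of a finite set is fixed by two of the points (as a diameter) or three (as a circumcircle).
The farthest pair is (-3, -2)–(6, 6) with squared distance 145. The circle on this segment as diameter has centre (1.5, 2) and r² = 145/4 = 36.25.
Check (0, 2): distance² to centre = 2.25 ≤ 36.25, so it lies inside.
All remaining points lie in this disk, and no smaller disk contains both endpoints, so this is the minimum enclosing circle.
r = √(36.25) ≈ 6.021.

6.021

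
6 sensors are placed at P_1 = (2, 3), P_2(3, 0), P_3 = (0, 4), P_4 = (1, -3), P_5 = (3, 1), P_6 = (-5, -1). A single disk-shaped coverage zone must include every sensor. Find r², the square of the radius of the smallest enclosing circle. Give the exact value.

The minimum enclosing circle of a finite set is fixed by two of the points (as a diameter) or three (as a circumcircle).
The minimum enclosing circle is determined by three boundary points: P_1, P_5, P_6.
Their circumcentre is (-19/18, 2/9) with r² = 5525/324.
The farthest remaining point P_2 is at distance² 5345/324 ≤ 5525/324.

5525/324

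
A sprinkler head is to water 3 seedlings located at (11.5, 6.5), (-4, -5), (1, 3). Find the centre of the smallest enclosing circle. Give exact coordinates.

Call the three points A, B, C in the order given.
Side lengths²: AB² = 372.5, AC² = 122.5, BC² = 89.
Since AB² = 372.5 ≥ 122.5 + 89 = 211.5, the angle opposite AB is not acute, so the smallest enclosing circle has AB as diameter.
Centre = midpoint of AB = (3.75, 0.75), r² = 372.5/4 = 93.125.
Centre = (3.75, 0.75).

(3.75, 0.75)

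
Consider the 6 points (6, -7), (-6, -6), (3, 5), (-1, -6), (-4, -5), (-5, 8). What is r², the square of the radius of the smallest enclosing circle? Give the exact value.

86.5

The farthest pair is (6, -7)–(-5, 8) with squared distance 346. The circle on this segment as diameter has centre (0.5, 0.5) and r² = 346/4 = 86.5.
Check (-6, -6): distance² to centre = 84.5 ≤ 86.5, so it lies inside.
All remaining points lie in this disk, and no smaller disk contains both endpoints, so this is the minimum enclosing circle.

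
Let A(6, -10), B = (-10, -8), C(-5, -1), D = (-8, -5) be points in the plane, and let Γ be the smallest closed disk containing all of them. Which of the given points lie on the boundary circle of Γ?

By Welzl's lemma the MEC is supported by two points (diametrically opposite) or three points (on a circumcircle).
The minimum enclosing circle is determined by three boundary points: A, B, C.
Their circumcentre is (-118/61, -517/61) with r² = 242905/3721.
The farthest remaining point D is at distance² 181844/3721 ≤ 242905/3721.
The points at distance exactly r from the centre are A, B, C — 3 points.

A, B, C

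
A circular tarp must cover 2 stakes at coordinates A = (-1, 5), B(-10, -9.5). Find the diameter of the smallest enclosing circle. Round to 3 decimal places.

The smallest circle enclosing two points has them as diameter endpoints.
Centre = midpoint = (-5.5, -2.25); r² = |AB|²/4 = 291.25/4 = 72.8125.
Diameter = 2r = 2√(72.8125) ≈ 17.066.

17.066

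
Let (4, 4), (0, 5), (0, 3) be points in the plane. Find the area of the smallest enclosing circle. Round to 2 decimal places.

14.19

Call the three points A, B, C in the order given.
Side lengths²: AB² = 17, AC² = 17, BC² = 4.
Since AC² = 17 < 17 + 4 = 21, the triangle is acute, so the smallest enclosing circle is the circumcircle.
Circumcentre = (1.875, 4), r² = 4.515625.
Area = π·r² = π·4.515625 ≈ 14.19.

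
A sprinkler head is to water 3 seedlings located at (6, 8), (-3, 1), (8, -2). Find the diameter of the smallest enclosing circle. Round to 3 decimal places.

Call the three points A, B, C in the order given.
Side lengths²: AB² = 130, AC² = 104, BC² = 130.
Since BC² = 130 < 130 + 104 = 234, the triangle is acute, so the smallest enclosing circle is the circumcircle.
Circumcentre = (3.25, 2.25), r² = 40.625.
Diameter = 2r = 2√(40.625) ≈ 12.748.

12.748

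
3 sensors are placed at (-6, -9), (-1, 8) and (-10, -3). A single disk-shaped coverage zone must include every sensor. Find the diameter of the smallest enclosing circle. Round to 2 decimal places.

17.72

Call the three points A, B, C in the order given.
Side lengths²: AB² = 314, AC² = 52, BC² = 202.
Since AB² = 314 ≥ 202 + 52 = 254, the angle opposite AB is not acute, so the smallest enclosing circle has AB as diameter.
Centre = midpoint of AB = (-3.5, -0.5), r² = 314/4 = 78.5.
Diameter = 2r = 2√(78.5) ≈ 17.72.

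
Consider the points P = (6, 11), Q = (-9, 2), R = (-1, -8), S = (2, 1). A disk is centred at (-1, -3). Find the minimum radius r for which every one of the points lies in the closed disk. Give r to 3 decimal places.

15.652

The required radius is the distance from (-1, -3) to the farthest point.
Squared distances: 245, 89, 25, 25.
Maximum is 245, attained at P.
r = √245 ≈ 15.652.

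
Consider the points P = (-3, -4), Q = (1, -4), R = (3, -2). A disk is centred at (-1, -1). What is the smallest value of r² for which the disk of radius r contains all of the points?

17

The required radius is the distance from (-1, -1) to the farthest point.
Squared distances: 13, 13, 17.
Maximum is 17, attained at R.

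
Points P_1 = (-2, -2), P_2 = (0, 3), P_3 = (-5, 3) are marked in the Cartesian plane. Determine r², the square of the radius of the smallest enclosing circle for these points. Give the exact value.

Side lengths²: P_1P_2² = 29, P_1P_3² = 34, P_2P_3² = 25.
Since P_1P_3² = 34 < 29 + 25 = 54, the triangle is acute, so the smallest enclosing circle is the circumcircle.
Circumcentre = (-2.5, 1.1), r² = 9.86.

9.86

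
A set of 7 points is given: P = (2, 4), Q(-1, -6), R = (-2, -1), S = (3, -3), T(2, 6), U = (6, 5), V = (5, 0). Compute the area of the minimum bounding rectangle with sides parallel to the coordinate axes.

96

x ranges over [-2, 6], width 8.
y ranges over [-6, 6], height 12.
Area = 8 × 12 = 96.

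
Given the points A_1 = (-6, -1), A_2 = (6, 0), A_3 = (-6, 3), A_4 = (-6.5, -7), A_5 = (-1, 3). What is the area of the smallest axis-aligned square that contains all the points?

156.25

The bounding box has width 12.5 and height 10.
An axis-aligned square enclosing the set must have side ≥ max(width, height).
So the minimum side is max(12.5, 10) = 12.5.
Area = 12.5² = 156.25.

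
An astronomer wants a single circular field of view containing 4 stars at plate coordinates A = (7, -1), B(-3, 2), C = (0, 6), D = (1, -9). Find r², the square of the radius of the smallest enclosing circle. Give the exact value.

By Welzl's lemma the MEC is supported by two points (diametrically opposite) or three points (on a circumcircle).
The farthest pair is C–D with squared distance 226. The circle on this segment as diameter has centre (0.5, -1.5) and r² = 226/4 = 56.5.
Check A: distance² to centre = 42.5 ≤ 56.5, so it lies inside.
All remaining points lie in this disk, and no smaller disk contains both endpoints, so this is the minimum enclosing circle.

56.5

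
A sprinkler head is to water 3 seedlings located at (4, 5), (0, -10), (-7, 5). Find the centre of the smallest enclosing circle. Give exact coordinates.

(-1.5, -47/30)

Call the three points A, B, C in the order given.
Side lengths²: AB² = 241, AC² = 121, BC² = 274.
Since BC² = 274 < 241 + 121 = 362, the triangle is acute, so the smallest enclosing circle is the circumcircle.
Circumcentre = (-1.5, -47/30), r² = 33017/450.
Centre = (-1.5, -47/30).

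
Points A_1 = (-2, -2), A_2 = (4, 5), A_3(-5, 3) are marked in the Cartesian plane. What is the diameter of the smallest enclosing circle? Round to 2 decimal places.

9.72

Side lengths²: A_1A_2² = 85, A_1A_3² = 34, A_2A_3² = 85.
Since A_2A_3² = 85 < 85 + 34 = 119, the triangle is acute, so the smallest enclosing circle is the circumcircle.
Circumcentre = (-1/6, 2.5), r² = 425/18.
Diameter = 2r = 2√(425/18) ≈ 9.72.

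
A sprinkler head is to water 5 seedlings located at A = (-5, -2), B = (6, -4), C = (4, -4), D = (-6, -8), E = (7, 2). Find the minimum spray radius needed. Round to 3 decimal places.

By Welzl's lemma the MEC is supported by two points (diametrically opposite) or three points (on a circumcircle).
The farthest pair is D–E with squared distance 269. The circle on this segment as diameter has centre (0.5, -3) and r² = 269/4 = 67.25.
Check A: distance² to centre = 31.25 ≤ 67.25, so it lies inside.
All remaining points lie in this disk, and no smaller disk contains both endpoints, so this is the minimum enclosing circle.
r = √(67.25) ≈ 8.201.

8.201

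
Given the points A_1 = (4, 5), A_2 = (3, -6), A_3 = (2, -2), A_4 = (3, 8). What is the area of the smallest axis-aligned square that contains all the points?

196

The bounding box has width 2 and height 14.
An axis-aligned square enclosing the set must have side ≥ max(width, height).
So the minimum side is max(2, 14) = 14.
Area = 14² = 196.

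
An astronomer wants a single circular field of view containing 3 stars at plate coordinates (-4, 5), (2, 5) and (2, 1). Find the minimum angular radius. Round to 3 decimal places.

Call the three points A, B, C in the order given.
Side lengths²: AB² = 36, AC² = 52, BC² = 16.
Since AC² = 52 ≥ 36 + 16 = 52, the angle opposite AC is not acute, so the smallest enclosing circle has AC as diameter.
Centre = midpoint of AC = (-1, 3), r² = 52/4 = 13.
r = √13 ≈ 3.606.

3.606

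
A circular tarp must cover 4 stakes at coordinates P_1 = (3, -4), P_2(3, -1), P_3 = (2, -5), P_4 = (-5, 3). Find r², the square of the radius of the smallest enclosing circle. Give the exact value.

12769/450

By Welzl's lemma the MEC is supported by two points (diametrically opposite) or three points (on a circumcircle).
The minimum enclosing circle is determined by three boundary points: P_1, P_3, P_4.
Their circumcentre is (-37/30, -23/30) with r² = 12769/450.
The farthest remaining point P_2 is at distance² 8089/450 ≤ 12769/450.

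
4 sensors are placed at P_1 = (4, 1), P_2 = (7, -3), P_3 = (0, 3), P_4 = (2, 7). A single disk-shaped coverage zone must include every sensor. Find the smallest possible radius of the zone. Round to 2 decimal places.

By Welzl's lemma the MEC is supported by two points (diametrically opposite) or three points (on a circumcircle).
The farthest pair is P_2–P_4 with squared distance 125. The circle on this segment as diameter has centre (4.5, 2) and r² = 125/4 = 31.25.
Check P_1: distance² to centre = 1.25 ≤ 31.25, so it lies inside.
All remaining points lie in this disk, and no smaller disk contains both endpoints, so this is the minimum enclosing circle.
r = √(31.25) ≈ 5.59.

5.59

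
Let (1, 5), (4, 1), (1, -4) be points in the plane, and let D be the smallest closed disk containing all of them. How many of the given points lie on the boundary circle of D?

Call the three points A, B, C in the order given.
Side lengths²: AB² = 25, AC² = 81, BC² = 34.
Since AC² = 81 ≥ 34 + 25 = 59, the angle opposite AC is not acute, so the smallest enclosing circle has AC as diameter.
Centre = midpoint of AC = (1, 0.5), r² = 81/4 = 20.25.
The points at distance exactly r from the centre are (1, 5), (1, -4) — 2 points.

2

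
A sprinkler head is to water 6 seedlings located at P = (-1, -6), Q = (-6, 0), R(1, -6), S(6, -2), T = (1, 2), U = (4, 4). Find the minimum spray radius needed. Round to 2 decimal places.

6.09

A smallest enclosing disk is always determined by at most three of the input points on its boundary.
The minimum enclosing circle is determined by three boundary points: Q, S, U.
Their circumcentre is (1/17, -11/17) with r² = 10730/289.
The farthest remaining point P is at distance² 8605/289 ≤ 10730/289.
r = √(10730/289) ≈ 6.09.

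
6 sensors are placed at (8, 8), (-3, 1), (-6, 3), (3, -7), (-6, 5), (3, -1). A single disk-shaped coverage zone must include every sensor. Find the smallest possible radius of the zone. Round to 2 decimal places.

The minimum enclosing circle is determined by three boundary points: (8, 8), (3, -7), (-6, 5).
Their circumcentre is (53/26, 43/26) with r² = 25625/338.
The farthest remaining point (-6, 3) is at distance² 22453/338 ≤ 25625/338.
r = √(25625/338) ≈ 8.71.

8.71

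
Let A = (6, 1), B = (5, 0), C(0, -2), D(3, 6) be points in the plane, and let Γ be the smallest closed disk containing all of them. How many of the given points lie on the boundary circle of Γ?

3

The minimum enclosing circle of a finite set is fixed by two of the points (as a diameter) or three (as a circumcircle).
The minimum enclosing circle is determined by three boundary points: A, C, D.
Their circumcentre is (47/26, 49/26) with r² = 6205/338.
The farthest remaining point B is at distance² 4645/338 ≤ 6205/338.
The points at distance exactly r from the centre are A, C, D — 3 points.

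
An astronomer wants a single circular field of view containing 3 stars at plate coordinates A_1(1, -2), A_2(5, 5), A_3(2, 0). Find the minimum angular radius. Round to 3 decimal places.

Side lengths²: A_1A_2² = 65, A_1A_3² = 5, A_2A_3² = 34.
Since A_1A_2² = 65 ≥ 34 + 5 = 39, the angle opposite A_1A_2 is not acute, so the smallest enclosing circle has A_1A_2 as diameter.
Centre = midpoint of A_1A_2 = (3, 1.5), r² = 65/4 = 16.25.
r = √(16.25) ≈ 4.031.

4.031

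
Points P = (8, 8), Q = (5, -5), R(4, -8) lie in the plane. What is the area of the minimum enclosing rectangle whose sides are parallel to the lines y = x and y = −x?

In coordinates u = x + y, v = x − y the rectangle is axis-aligned; the map (x,y)→(u,v) scales areas by 2.
u-values: 16, 0, -4; range = 16 − (-4) = 20.
v-values: 0, 10, 12; range = 12 − 0 = 12.
Area = (20 × 12) / 2 = 120.

120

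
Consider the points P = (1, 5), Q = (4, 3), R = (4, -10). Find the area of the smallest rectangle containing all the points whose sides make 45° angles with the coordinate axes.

In coordinates u = x + y, v = x − y the rectangle is axis-aligned; the map (x,y)→(u,v) scales areas by 2.
u-values: 6, 7, -6; range = 7 − (-6) = 13.
v-values: -4, 1, 14; range = 14 − (-4) = 18.
Area = (13 × 18) / 2 = 117.

117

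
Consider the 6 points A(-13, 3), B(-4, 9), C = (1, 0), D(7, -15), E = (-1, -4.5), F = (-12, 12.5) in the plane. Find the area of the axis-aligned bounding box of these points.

x ranges over [-13, 7], width 20.
y ranges over [-15, 12.5], height 27.5.
Area = 20 × 27.5 = 550.

550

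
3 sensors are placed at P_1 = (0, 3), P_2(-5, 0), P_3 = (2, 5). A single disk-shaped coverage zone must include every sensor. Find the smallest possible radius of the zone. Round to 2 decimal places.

4.30

Side lengths²: P_1P_2² = 34, P_1P_3² = 8, P_2P_3² = 74.
Since P_2P_3² = 74 ≥ 34 + 8 = 42, the angle opposite P_2P_3 is not acute, so the smallest enclosing circle has P_2P_3 as diameter.
Centre = midpoint of P_2P_3 = (-1.5, 2.5), r² = 74/4 = 18.5.
r = √(18.5) ≈ 4.30.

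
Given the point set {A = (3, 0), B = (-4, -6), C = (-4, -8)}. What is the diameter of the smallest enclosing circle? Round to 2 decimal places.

Side lengths²: AB² = 85, AC² = 113, BC² = 4.
Since AC² = 113 ≥ 85 + 4 = 89, the angle opposite AC is not acute, so the smallest enclosing circle has AC as diameter.
Centre = midpoint of AC = (-0.5, -4), r² = 113/4 = 28.25.
Diameter = 2r = 2√(28.25) ≈ 10.63.

10.63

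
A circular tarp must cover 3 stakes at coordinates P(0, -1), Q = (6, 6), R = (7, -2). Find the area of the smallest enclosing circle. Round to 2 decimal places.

Side lengths²: PQ² = 85, PR² = 50, QR² = 65.
Since PQ² = 85 < 65 + 50 = 115, the triangle is acute, so the smallest enclosing circle is the circumcircle.
Circumcentre = (87/22, 37/22), r² = 5525/242.
Area = π·r² = π·5525/242 ≈ 71.72.

71.72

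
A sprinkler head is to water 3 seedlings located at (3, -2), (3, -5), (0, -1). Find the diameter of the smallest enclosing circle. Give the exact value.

5

Call the three points A, B, C in the order given.
Side lengths²: AB² = 9, AC² = 10, BC² = 25.
Since BC² = 25 ≥ 10 + 9 = 19, the angle opposite BC is not acute, so the smallest enclosing circle has BC as diameter.
Centre = midpoint of BC = (1.5, -3), r² = 25/4 = 6.25.
Diameter = 2r = 2√(6.25) = 5.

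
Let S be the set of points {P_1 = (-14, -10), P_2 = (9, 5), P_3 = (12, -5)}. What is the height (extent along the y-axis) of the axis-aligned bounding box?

max y = 5, min y = -10, so height = 15.

15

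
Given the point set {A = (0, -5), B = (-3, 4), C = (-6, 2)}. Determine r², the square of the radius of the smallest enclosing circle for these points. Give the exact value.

5525/242

Side lengths²: AB² = 90, AC² = 85, BC² = 13.
Since AB² = 90 < 85 + 13 = 98, the triangle is acute, so the smallest enclosing circle is the circumcircle.
Circumcentre = (-45/22, -15/22), r² = 5525/242.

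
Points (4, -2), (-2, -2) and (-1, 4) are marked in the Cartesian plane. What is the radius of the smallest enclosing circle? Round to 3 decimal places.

3.959

Call the three points A, B, C in the order given.
Side lengths²: AB² = 36, AC² = 61, BC² = 37.
Since AC² = 61 < 37 + 36 = 73, the triangle is acute, so the smallest enclosing circle is the circumcircle.
Circumcentre = (1, 7/12), r² = 2257/144.
r = √(2257/144) ≈ 3.959.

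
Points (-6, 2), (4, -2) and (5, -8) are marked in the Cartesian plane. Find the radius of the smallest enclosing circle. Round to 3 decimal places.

7.433

Call the three points A, B, C in the order given.
Side lengths²: AB² = 116, AC² = 221, BC² = 37.
Since AC² = 221 ≥ 116 + 37 = 153, the angle opposite AC is not acute, so the smallest enclosing circle has AC as diameter.
Centre = midpoint of AC = (-0.5, -3), r² = 221/4 = 55.25.
r = √(55.25) ≈ 7.433.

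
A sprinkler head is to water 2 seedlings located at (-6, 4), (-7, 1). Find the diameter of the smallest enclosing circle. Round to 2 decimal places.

3.16

The smallest circle enclosing two points has them as diameter endpoints.
Centre = midpoint = (-6.5, 2.5); r² = |(-6, 4)−(-7, 1)|²/4 = 10/4 = 2.5.
Diameter = 2r = 2√(2.5) ≈ 3.16.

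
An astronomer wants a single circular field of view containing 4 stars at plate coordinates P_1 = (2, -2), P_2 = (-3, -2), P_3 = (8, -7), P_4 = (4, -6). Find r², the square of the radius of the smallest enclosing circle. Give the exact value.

The farthest pair is P_2–P_3 with squared distance 146. The circle on this segment as diameter has centre (2.5, -4.5) and r² = 146/4 = 36.5.
Check P_1: distance² to centre = 6.5 ≤ 36.5, so it lies inside.
All remaining points lie in this disk, and no smaller disk contains both endpoints, so this is the minimum enclosing circle.

36.5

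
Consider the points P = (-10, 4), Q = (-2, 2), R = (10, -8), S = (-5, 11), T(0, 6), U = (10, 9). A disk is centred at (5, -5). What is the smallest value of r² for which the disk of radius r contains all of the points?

356

The required radius is the distance from (5, -5) to the farthest point.
Squared distances: 306, 98, 34, 356, 146, 221.
Maximum is 356, attained at S.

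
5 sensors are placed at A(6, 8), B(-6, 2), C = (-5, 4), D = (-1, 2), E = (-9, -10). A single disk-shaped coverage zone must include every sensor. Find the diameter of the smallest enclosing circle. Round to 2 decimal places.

The minimum enclosing circle of a finite set is fixed by two of the points (as a diameter) or three (as a circumcircle).
The farthest pair is A–E with squared distance 549. The circle on this segment as diameter has centre (-1.5, -1) and r² = 549/4 = 137.25.
Check B: distance² to centre = 29.25 ≤ 137.25, so it lies inside.
All remaining points lie in this disk, and no smaller disk contains both endpoints, so this is the minimum enclosing circle.
Diameter = 2r = 2√(137.25) ≈ 23.43.

23.43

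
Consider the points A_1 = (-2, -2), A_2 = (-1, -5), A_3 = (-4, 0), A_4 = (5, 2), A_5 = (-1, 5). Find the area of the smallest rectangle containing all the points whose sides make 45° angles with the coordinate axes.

In coordinates u = x + y, v = x − y the rectangle is axis-aligned; the map (x,y)→(u,v) scales areas by 2.
u-values: -4, -6, -4, 7, 4; range = 7 − (-6) = 13.
v-values: 0, 4, -4, 3, -6; range = 4 − (-6) = 10.
Area = (13 × 10) / 2 = 65.

65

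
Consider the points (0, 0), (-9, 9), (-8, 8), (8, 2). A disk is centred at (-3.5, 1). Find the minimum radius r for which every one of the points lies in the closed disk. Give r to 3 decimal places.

11.543

The required radius is the distance from (-3.5, 1) to the farthest point.
Squared distances: 13.25, 94.25, 69.25, 133.25.
Maximum is 133.25, attained at (8, 2).
r = √(133.25) ≈ 11.543.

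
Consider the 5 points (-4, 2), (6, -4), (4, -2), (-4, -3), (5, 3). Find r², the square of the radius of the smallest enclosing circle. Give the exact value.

34

The minimum enclosing circle of a finite set is fixed by two of the points (as a diameter) or three (as a circumcircle).
The farthest pair is (-4, 2)–(6, -4) with squared distance 136. The circle on this segment as diameter has centre (1, -1) and r² = 136/4 = 34.
Check (4, -2): distance² to centre = 10 ≤ 34, so it lies inside.
All remaining points lie in this disk, and no smaller disk contains both endpoints, so this is the minimum enclosing circle.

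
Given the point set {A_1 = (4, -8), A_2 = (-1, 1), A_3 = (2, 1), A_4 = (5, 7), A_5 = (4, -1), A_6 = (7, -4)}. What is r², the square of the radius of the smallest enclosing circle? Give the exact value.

By Welzl's lemma the MEC is supported by two points (diametrically opposite) or three points (on a circumcircle).
The farthest pair is A_1–A_4 with squared distance 226. The circle on this segment as diameter has centre (4.5, -0.5) and r² = 226/4 = 56.5.
Check A_2: distance² to centre = 32.5 ≤ 56.5, so it lies inside.
All remaining points lie in this disk, and no smaller disk contains both endpoints, so this is the minimum enclosing circle.

56.5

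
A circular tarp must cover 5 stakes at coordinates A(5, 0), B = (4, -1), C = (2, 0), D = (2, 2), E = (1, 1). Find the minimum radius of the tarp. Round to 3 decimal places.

A smallest enclosing disk is always determined by at most three of the input points on its boundary.
The farthest pair is A–E with squared distance 17. The circle on this segment as diameter has centre (3, 0.5) and r² = 17/4 = 4.25.
Check B: distance² to centre = 3.25 ≤ 4.25, so it lies inside.
All remaining points lie in this disk, and no smaller disk contains both endpoints, so this is the minimum enclosing circle.
r = √(4.25) ≈ 2.062.

2.062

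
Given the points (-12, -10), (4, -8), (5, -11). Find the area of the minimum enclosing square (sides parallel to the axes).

289

The bounding box has width 17 and height 3.
An axis-aligned square enclosing the set must have side ≥ max(width, height).
So the minimum side is max(17, 3) = 17.
Area = 17² = 289.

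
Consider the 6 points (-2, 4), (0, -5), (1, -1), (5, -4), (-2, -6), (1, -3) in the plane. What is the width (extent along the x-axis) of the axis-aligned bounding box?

7

max x = 5, min x = -2, so width = 7.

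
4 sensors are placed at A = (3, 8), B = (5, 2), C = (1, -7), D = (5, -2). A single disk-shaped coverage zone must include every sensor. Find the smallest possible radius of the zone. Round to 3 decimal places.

7.566

The farthest pair is A–C with squared distance 229. The circle on this segment as diameter has centre (2, 0.5) and r² = 229/4 = 57.25.
Check B: distance² to centre = 11.25 ≤ 57.25, so it lies inside.
All remaining points lie in this disk, and no smaller disk contains both endpoints, so this is the minimum enclosing circle.
r = √(57.25) ≈ 7.566.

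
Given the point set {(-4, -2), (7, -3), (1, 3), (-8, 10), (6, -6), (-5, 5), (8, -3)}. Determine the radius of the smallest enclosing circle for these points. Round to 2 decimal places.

By Welzl's lemma the MEC is supported by two points (diametrically opposite) or three points (on a circumcircle).
The farthest pair is (-8, 10)–(6, -6) with squared distance 452. The circle on this segment as diameter has centre (-1, 2) and r² = 452/4 = 113.
Check (-4, -2): distance² to centre = 25 ≤ 113, so it lies inside.
All remaining points lie in this disk, and no smaller disk contains both endpoints, so this is the minimum enclosing circle.
r = √113 ≈ 10.63.

10.63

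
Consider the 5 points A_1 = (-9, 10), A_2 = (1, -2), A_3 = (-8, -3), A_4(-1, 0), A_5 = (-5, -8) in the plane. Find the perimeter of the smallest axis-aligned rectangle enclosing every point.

Width = max x − min x = 1 − (-9) = 10.
Height = max y − min y = 10 − (-8) = 18.
Perimeter = 2(10 + 18) = 56.

56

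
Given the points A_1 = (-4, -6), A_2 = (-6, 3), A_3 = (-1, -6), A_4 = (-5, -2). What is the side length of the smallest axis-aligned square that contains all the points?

The bounding box has width 5 and height 9.
An axis-aligned square enclosing the set must have side ≥ max(width, height).
So the minimum side is max(5, 9) = 9.

9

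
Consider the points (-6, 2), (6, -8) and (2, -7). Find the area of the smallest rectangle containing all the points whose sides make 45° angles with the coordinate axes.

33

In coordinates u = x + y, v = x − y the rectangle is axis-aligned; the map (x,y)→(u,v) scales areas by 2.
u-values: -4, -2, -5; range = -2 − (-5) = 3.
v-values: -8, 14, 9; range = 14 − (-8) = 22.
Area = (3 × 22) / 2 = 33.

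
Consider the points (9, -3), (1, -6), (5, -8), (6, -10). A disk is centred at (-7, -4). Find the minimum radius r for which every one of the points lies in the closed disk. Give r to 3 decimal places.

16.031

The required radius is the distance from (-7, -4) to the farthest point.
Squared distances: 257, 68, 160, 205.
Maximum is 257, attained at (9, -3).
r = √257 ≈ 16.031.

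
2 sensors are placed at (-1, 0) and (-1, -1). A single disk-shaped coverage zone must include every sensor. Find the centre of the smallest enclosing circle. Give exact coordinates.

The smallest circle enclosing two points has them as diameter endpoints.
Centre = midpoint = (-1, -0.5); r² = |(-1, 0)−(-1, -1)|²/4 = 1/4 = 0.25.
Centre = (-1, -0.5).

(-1, -0.5)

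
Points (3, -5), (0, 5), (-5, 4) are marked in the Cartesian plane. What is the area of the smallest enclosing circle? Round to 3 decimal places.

113.883

Call the three points A, B, C in the order given.
Side lengths²: AB² = 109, AC² = 145, BC² = 26.
Since AC² = 145 ≥ 109 + 26 = 135, the angle opposite AC is not acute, so the smallest enclosing circle has AC as diameter.
Centre = midpoint of AC = (-1, -0.5), r² = 145/4 = 36.25.
Area = π·r² = π·36.25 ≈ 113.883.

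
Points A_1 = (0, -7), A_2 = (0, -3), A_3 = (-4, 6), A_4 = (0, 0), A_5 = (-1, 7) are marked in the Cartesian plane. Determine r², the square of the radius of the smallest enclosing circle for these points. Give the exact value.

49.25

The farthest pair is A_1–A_5 with squared distance 197. The circle on this segment as diameter has centre (-0.5, 0) and r² = 197/4 = 49.25.
Check A_2: distance² to centre = 9.25 ≤ 49.25, so it lies inside.
All remaining points lie in this disk, and no smaller disk contains both endpoints, so this is the minimum enclosing circle.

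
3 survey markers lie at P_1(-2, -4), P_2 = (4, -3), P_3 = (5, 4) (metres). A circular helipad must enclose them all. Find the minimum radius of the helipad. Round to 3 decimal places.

5.315

Side lengths²: P_1P_2² = 37, P_1P_3² = 113, P_2P_3² = 50.
Since P_1P_3² = 113 ≥ 50 + 37 = 87, the angle opposite P_1P_3 is not acute, so the smallest enclosing circle has P_1P_3 as diameter.
Centre = midpoint of P_1P_3 = (1.5, 0), r² = 113/4 = 28.25.
r = √(28.25) ≈ 5.315.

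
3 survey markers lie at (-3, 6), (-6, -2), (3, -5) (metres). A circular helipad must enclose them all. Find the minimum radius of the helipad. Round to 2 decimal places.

Call the three points A, B, C in the order given.
Side lengths²: AB² = 73, AC² = 157, BC² = 90.
Since AC² = 157 < 90 + 73 = 163, the triangle is acute, so the smallest enclosing circle is the circumcircle.
Circumcentre = (-11/54, 7/18), r² = 57305/1458.
r = √(57305/1458) ≈ 6.27.

6.27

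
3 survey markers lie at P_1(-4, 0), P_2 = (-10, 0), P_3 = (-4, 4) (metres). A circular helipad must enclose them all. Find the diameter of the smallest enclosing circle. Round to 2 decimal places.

Side lengths²: P_1P_2² = 36, P_1P_3² = 16, P_2P_3² = 52.
Since P_2P_3² = 52 ≥ 36 + 16 = 52, the angle opposite P_2P_3 is not acute, so the smallest enclosing circle has P_2P_3 as diameter.
Centre = midpoint of P_2P_3 = (-7, 2), r² = 52/4 = 13.
Diameter = 2r = 2√13 ≈ 7.21.

7.21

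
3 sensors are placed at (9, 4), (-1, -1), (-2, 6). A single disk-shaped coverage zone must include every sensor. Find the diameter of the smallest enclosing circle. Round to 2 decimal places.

Call the three points A, B, C in the order given.
Side lengths²: AB² = 125, AC² = 125, BC² = 50.
Since AC² = 125 < 125 + 50 = 175, the triangle is acute, so the smallest enclosing circle is the circumcircle.
Circumcentre = (19/6, 19/6), r² = 625/18.
Diameter = 2r = 2√(625/18) ≈ 11.79.

11.79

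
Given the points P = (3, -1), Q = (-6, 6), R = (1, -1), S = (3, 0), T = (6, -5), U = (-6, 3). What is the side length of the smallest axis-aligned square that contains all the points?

The bounding box has width 12 and height 11.
An axis-aligned square enclosing the set must have side ≥ max(width, height).
So the minimum side is max(12, 11) = 12.

12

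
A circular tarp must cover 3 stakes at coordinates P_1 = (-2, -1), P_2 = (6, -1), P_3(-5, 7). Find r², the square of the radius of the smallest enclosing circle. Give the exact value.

46.25

Side lengths²: P_1P_2² = 64, P_1P_3² = 73, P_2P_3² = 185.
Since P_2P_3² = 185 ≥ 73 + 64 = 137, the angle opposite P_2P_3 is not acute, so the smallest enclosing circle has P_2P_3 as diameter.
Centre = midpoint of P_2P_3 = (0.5, 3), r² = 185/4 = 46.25.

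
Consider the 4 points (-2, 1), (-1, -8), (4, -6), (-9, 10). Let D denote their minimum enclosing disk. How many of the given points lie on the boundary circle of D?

A smallest enclosing disk is always determined by at most three of the input points on its boundary.
The farthest pair is (4, -6)–(-9, 10) with squared distance 425. The circle on this segment as diameter has centre (-2.5, 2) and r² = 425/4 = 106.25.
Check (-2, 1): distance² to centre = 1.25 ≤ 106.25, so it lies inside.
All remaining points lie in this disk, and no smaller disk contains both endpoints, so this is the minimum enclosing circle.
The points at distance exactly r from the centre are (4, -6), (-9, 10) — 2 points.

2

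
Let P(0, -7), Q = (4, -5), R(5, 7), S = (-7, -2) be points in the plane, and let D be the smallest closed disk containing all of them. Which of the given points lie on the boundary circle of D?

The minimum enclosing circle is determined by three boundary points: P, R, S.
Their circumcentre is (23/82, 65/82) with r² = 204425/3362.
The farthest remaining point Q is at distance² 159325/3362 ≤ 204425/3362.
The points at distance exactly r from the centre are P, R, S — 3 points.

P, R, S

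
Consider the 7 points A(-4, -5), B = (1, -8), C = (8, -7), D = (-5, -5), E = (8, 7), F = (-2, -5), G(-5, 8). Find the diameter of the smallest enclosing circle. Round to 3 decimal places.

19.849

The minimum enclosing circle of a finite set is fixed by two of the points (as a diameter) or three (as a circumcircle).
The farthest pair is C–G with squared distance 394. The circle on this segment as diameter has centre (1.5, 0.5) and r² = 394/4 = 98.5.
Check A: distance² to centre = 60.5 ≤ 98.5, so it lies inside.
All remaining points lie in this disk, and no smaller disk contains both endpoints, so this is the minimum enclosing circle.
Diameter = 2r = 2√(98.5) ≈ 19.849.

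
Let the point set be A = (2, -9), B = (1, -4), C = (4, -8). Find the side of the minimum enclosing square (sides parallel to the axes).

The bounding box has width 3 and height 5.
An axis-aligned square enclosing the set must have side ≥ max(width, height).
So the minimum side is max(3, 5) = 5.

5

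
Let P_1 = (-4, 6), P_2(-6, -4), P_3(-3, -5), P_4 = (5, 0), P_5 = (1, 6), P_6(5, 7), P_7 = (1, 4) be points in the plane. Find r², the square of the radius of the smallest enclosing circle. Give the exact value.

By Welzl's lemma the MEC is supported by two points (diametrically opposite) or three points (on a circumcircle).
The farthest pair is P_2–P_6 with squared distance 242. The circle on this segment as diameter has centre (-0.5, 1.5) and r² = 242/4 = 60.5.
Check P_1: distance² to centre = 32.5 ≤ 60.5, so it lies inside.
All remaining points lie in this disk, and no smaller disk contains both endpoints, so this is the minimum enclosing circle.

60.5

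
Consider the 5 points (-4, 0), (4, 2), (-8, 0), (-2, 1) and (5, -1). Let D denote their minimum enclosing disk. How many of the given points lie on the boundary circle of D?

2

The minimum enclosing circle of a finite set is fixed by two of the points (as a diameter) or three (as a circumcircle).
The farthest pair is (-8, 0)–(5, -1) with squared distance 170. The circle on this segment as diameter has centre (-1.5, -0.5) and r² = 170/4 = 42.5.
Check (-4, 0): distance² to centre = 6.5 ≤ 42.5, so it lies inside.
All remaining points lie in this disk, and no smaller disk contains both endpoints, so this is the minimum enclosing circle.
The points at distance exactly r from the centre are (-8, 0), (5, -1) — 2 points.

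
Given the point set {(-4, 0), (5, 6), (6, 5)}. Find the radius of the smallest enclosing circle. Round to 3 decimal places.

Call the three points A, B, C in the order given.
Side lengths²: AB² = 117, AC² = 125, BC² = 2.
Since AC² = 125 ≥ 117 + 2 = 119, the angle opposite AC is not acute, so the smallest enclosing circle has AC as diameter.
Centre = midpoint of AC = (1, 2.5), r² = 125/4 = 31.25.
r = √(31.25) ≈ 5.590.

5.590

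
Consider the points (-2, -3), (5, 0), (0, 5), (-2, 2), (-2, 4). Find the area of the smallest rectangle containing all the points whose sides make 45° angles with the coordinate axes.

55

In coordinates u = x + y, v = x − y the rectangle is axis-aligned; the map (x,y)→(u,v) scales areas by 2.
u-values: -5, 5, 5, 0, 2; range = 5 − (-5) = 10.
v-values: 1, 5, -5, -4, -6; range = 5 − (-6) = 11.
Area = (10 × 11) / 2 = 55.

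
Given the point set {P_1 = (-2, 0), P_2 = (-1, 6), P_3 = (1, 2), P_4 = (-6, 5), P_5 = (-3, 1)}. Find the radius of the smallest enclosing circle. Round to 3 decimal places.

A smallest enclosing disk is always determined by at most three of the input points on its boundary.
The farthest pair is P_3–P_4 with squared distance 58. The circle on this segment as diameter has centre (-2.5, 3.5) and r² = 58/4 = 14.5.
Check P_1: distance² to centre = 12.5 ≤ 14.5, so it lies inside.
All remaining points lie in this disk, and no smaller disk contains both endpoints, so this is the minimum enclosing circle.
r = √(14.5) ≈ 3.808.

3.808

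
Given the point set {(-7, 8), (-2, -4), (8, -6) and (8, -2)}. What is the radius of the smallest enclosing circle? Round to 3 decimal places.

The farthest pair is (-7, 8)–(8, -6) with squared distance 421. The circle on this segment as diameter has centre (0.5, 1) and r² = 421/4 = 105.25.
Check (-2, -4): distance² to centre = 31.25 ≤ 105.25, so it lies inside.
All remaining points lie in this disk, and no smaller disk contains both endpoints, so this is the minimum enclosing circle.
r = √(105.25) ≈ 10.259.

10.259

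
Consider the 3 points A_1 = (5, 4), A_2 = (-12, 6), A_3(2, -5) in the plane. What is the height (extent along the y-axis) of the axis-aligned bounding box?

11

max y = 6, min y = -5, so height = 11.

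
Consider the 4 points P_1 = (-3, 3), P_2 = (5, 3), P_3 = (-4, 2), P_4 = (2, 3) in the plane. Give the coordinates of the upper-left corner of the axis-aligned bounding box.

(-4, 3)

x-range [-4, 5], y-range [2, 3].
The upper-left corner is (-4, 3).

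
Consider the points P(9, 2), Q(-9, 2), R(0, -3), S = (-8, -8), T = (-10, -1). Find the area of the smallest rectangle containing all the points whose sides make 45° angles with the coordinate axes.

243

In coordinates u = x + y, v = x − y the rectangle is axis-aligned; the map (x,y)→(u,v) scales areas by 2.
u-values: 11, -7, -3, -16, -11; range = 11 − (-16) = 27.
v-values: 7, -11, 3, 0, -9; range = 7 − (-11) = 18.
Area = (27 × 18) / 2 = 243.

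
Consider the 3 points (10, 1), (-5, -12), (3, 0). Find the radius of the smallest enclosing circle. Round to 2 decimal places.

Call the three points A, B, C in the order given.
Side lengths²: AB² = 394, AC² = 50, BC² = 208.
Since AB² = 394 ≥ 208 + 50 = 258, the angle opposite AB is not acute, so the smallest enclosing circle has AB as diameter.
Centre = midpoint of AB = (2.5, -5.5), r² = 394/4 = 98.5.
r = √(98.5) ≈ 9.92.

9.92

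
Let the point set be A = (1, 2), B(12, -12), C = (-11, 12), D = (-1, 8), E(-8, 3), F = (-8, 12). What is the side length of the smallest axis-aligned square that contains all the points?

The bounding box has width 23 and height 24.
An axis-aligned square enclosing the set must have side ≥ max(width, height).
So the minimum side is max(23, 24) = 24.

24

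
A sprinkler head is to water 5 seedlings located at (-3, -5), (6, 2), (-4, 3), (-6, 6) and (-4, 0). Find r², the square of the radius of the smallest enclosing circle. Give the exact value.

845/18

By Welzl's lemma the MEC is supported by two points (diametrically opposite) or three points (on a circumcircle).
The minimum enclosing circle is determined by three boundary points: (-3, -5), (6, 2), (-6, 6).
Their circumcentre is (-5/6, 1.5) with r² = 845/18.
The farthest remaining point (-4, 3) is at distance² 221/18 ≤ 845/18.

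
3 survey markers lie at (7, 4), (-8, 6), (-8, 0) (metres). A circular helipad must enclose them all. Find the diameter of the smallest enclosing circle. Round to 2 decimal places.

15.66

Call the three points A, B, C in the order given.
Side lengths²: AB² = 229, AC² = 241, BC² = 36.
Since AC² = 241 < 229 + 36 = 265, the triangle is acute, so the smallest enclosing circle is the circumcircle.
Circumcentre = (-23/30, 3), r² = 55189/900.
Diameter = 2r = 2√(55189/900) ≈ 15.66.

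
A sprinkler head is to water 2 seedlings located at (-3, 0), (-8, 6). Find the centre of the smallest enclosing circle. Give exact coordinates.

The smallest circle enclosing two points has them as diameter endpoints.
Centre = midpoint = (-5.5, 3); r² = |(-3, 0)−(-8, 6)|²/4 = 61/4 = 15.25.
Centre = (-5.5, 3).

(-5.5, 3)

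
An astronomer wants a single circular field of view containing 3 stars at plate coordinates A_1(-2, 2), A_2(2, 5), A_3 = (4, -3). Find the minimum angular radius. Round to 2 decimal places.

4.24

Side lengths²: A_1A_2² = 25, A_1A_3² = 61, A_2A_3² = 68.
Since A_2A_3² = 68 < 61 + 25 = 86, the triangle is acute, so the smallest enclosing circle is the circumcircle.
Circumcentre = (39/19, 29/38), r² = 25925/1444.
r = √(25925/1444) ≈ 4.24.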